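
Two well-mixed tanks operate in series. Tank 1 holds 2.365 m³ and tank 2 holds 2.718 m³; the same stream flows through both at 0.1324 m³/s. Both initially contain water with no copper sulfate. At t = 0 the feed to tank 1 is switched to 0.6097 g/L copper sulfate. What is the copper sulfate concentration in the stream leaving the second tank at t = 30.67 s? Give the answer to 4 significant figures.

Time constants: τᵢ = Vᵢ/Q for each well-mixed tank.
τ₁ = 2.365/0.1324 = 17.8625 s; τ₂ = 2.718/0.1324 = 20.5287 s.
Tank 1: C₁ = C_in(1 − e^(−t/τ₁)). Tank 2 (τ₁ ≠ τ₂): C₂ = C_in[1 − (τ₁ e^(−t/τ₁) − τ₂ e^(−t/τ₂))/(τ₁ − τ₂)].
At t = 30.67: e^(−t/τ₁) = 0.179604, e^(−t/τ₂) = 0.224472.
C₂ = 0.6097·[1 − (17.8625·0.179604 − 20.5287·0.224472)/(-2.66616)] = 0.6097·0.474927 = 0.289563 g/L.

0.2896 g/L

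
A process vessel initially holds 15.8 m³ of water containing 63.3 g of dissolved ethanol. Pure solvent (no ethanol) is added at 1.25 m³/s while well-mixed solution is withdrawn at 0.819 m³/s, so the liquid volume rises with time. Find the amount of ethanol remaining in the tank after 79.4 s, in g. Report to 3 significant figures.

7.09 g

Total volume: dV/dt = Q_in − Q_out = 0.43100 m³/s, so V(t) = 15.8 + 0.43100 t and V(79.4) = 50.021 m³.
Solute balance: dm/dt = 0 − Q_out C = −Q_out m/V(t).
dm/m = −Q_out dt/(V₀ + 0.43100 t); integrating gives ln(m/m₀) = −(Q_out/(Q_in−Q_out)) ln(V/V₀).
m = m₀ (V₀/V)^(Q_out/(Q_in−Q_out)) = 63.3 × (15.8/50.021)^(1.9002) = 7.0850 g.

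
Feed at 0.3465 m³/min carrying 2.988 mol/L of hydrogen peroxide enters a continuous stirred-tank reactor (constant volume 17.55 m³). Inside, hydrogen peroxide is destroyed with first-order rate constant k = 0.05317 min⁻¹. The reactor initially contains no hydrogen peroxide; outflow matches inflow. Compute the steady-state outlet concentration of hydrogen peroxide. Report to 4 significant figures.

0.8091 mol/L

Species balance: V dC/dt = Q C_in − Q C − k V C.
At steady state: 0 = Q C_in − (Q + kV) C_ss, so C_ss = Q C_in/(Q + kV).
C_ss = 0.3465·2.988/(0.3465 + 0.05317·17.55) = 1.03534/1.27963 = 0.809093 mol/L.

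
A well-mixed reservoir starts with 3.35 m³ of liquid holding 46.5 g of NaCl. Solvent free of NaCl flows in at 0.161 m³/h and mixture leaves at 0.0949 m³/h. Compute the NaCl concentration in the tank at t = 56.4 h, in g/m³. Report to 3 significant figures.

2.24 g/m³

Let m(t) be the amount of NaCl. Volume: V(t) = V₀ + (Q_in − Q_out) t = 3.35 + 0.066100 t; V(56.4) = 7.0780 m³.
No NaCl enters, so dm/dt = −Q_out · (m/V).
dm/m = −Q_out dt/(V₀ + 0.066100 t); integrating gives ln(m/m₀) = −(Q_out/(Q_in−Q_out)) ln(V/V₀).
m = m₀ (V₀/V)^(Q_out/(Q_in−Q_out)) = 46.5 × (3.35/7.0780)^(1.4357) = 15.887 g.
C = m/V = 15.887/7.0780 = 2.2445 g/m³.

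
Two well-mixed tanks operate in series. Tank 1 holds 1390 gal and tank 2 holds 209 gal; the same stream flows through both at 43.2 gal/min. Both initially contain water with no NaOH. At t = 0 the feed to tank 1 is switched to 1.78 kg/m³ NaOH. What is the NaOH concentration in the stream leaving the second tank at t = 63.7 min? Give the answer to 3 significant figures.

Species balance on tank i: dCᵢ/dt = (Cᵢ₋₁ − Cᵢ)/τᵢ with τᵢ = Vᵢ/Q.
τ₁ = 1390/43.2 = 32.176 min; τ₂ = 209/43.2 = 4.8380 min.
Tank 1: C₁ = C_in(1 − e^(−t/τ₁)). Tank 2 (τ₁ ≠ τ₂): C₂ = C_in[1 − (τ₁ e^(−t/τ₁) − τ₂ e^(−t/τ₂))/(τ₁ − τ₂)].
At t = 63.7: e^(−t/τ₁) = 0.13811, e^(−t/τ₂) = 1.9133e-06.
C₂ = 1.78·[1 − (32.176·0.13811 − 4.8380·1.9133e-06)/(27.338)] = 1.78·0.83746 = 1.4907 kg/m³.

1.49 kg/m³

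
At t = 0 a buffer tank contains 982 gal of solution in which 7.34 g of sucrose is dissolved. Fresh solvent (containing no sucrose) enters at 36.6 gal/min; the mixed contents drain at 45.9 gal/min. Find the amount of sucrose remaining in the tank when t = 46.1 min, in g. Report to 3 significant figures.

Total volume: dV/dt = Q_in − Q_out = -9.3000 gal/min, so V(t) = 982 − 9.3000 t and V(46.1) = 553.27 gal.
Solute balance: dm/dt = 0 − Q_out C = −Q_out m/V(t).
Separate: dm/m = −Q_out dt/V(t) ⇒ ln(m/m₀) = −(Q_out/(Q_in−Q_out)) ln(V/V₀).
m = m₀ (V₀/V)^(Q_out/(Q_in−Q_out)) = 7.34 × (982/553.27)^(-4.9355) = 0.43241 g.

0.432 g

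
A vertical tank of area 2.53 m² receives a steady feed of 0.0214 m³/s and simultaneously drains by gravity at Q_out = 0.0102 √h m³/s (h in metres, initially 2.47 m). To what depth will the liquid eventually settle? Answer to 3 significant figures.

Level balance: A dh/dt = 0.0214 − 0.0102 √h. Setting dh/dt = 0:
Q_in = 0.0102 √h_ss ⇒ √h_ss = 0.0214/0.0102 = 2.0980.
h_ss = 2.0980² = 4.4018 m. (Since h₀ = 2.47 m < h_ss, the level will rise toward this value.)

4.40 m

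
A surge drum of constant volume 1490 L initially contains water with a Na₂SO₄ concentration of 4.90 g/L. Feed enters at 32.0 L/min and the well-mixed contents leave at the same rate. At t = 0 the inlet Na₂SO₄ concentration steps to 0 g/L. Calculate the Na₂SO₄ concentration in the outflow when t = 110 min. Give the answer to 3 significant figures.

0.462 g/L

Transient balance on the dissolved component: V dC/dt = Q(C_in − C).
Time constant τ = V/Q = 1490/32.0 = 46.562 min.
Integrating: C(t) = C_in + (C₀ − C_in) e^(−t/τ).
C(110) = 0 + (4.90 − 0)·e^(−110/46.562) = 0 + (4.9000)·0.094192 = 0.46154 g/L.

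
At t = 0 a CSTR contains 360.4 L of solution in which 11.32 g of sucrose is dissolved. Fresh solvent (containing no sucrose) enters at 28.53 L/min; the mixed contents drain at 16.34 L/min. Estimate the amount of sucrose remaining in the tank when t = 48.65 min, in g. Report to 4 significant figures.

Let m(t) be the amount of sucrose. Volume: V(t) = V₀ + (Q_in − Q_out) t = 360.4 + 12.1900 t; V(48.65) = 953.443 L.
Species balance (pure solvent in): dm/dt = −Q_out · m/V(t).
Separate: dm/m = −Q_out dt/V(t) ⇒ ln(m/m₀) = −(Q_out/(Q_in−Q_out)) ln(V/V₀).
m = m₀ (V₀/V)^(Q_out/(Q_in−Q_out)) = 11.32 × (360.4/953.443)^(1.34044) = 3.07253 g.

3.073 g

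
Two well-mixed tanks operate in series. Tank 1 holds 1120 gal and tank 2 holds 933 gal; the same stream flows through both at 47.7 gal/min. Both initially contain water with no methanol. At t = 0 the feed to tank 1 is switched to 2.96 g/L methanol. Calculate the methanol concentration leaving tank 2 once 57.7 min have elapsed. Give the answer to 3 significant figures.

2.21 g/L

Species balance on tank i: dCᵢ/dt = (Cᵢ₋₁ − Cᵢ)/τᵢ with τᵢ = Vᵢ/Q.
τ₁ = 1120/47.7 = 23.480 min; τ₂ = 933/47.7 = 19.560 min.
Solving the cascade with C₁(0)=C₂(0)=0 gives C₂(t) = C_in[1 − (τ₁ e^(−t/τ₁) − τ₂ e^(−t/τ₂))/(τ₁ − τ₂)].
At t = 57.7: e^(−t/τ₁) = 0.085657, e^(−t/τ₂) = 0.052343.
C₂ = 2.96·[1 − (23.480·0.085657 − 19.560·0.052343)/(3.9203)] = 2.96·0.74813 = 2.2145 g/L.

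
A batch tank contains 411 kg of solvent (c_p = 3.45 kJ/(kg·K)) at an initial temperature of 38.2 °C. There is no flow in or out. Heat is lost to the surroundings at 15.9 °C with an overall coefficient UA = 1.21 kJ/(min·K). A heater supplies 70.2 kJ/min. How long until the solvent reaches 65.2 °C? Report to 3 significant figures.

M c_p dT/dt = −UA(T − T_amb) + Q̇.
τ = M c_p/UA = 1171.9 min; T_ss = T_amb + Q̇/UA = 15.9 + 70.2/1.21 = 73.917 °C.
T(t) = T_ss + (T₀ − T_ss)e^(−t/τ); set T = 65.2:
t = −τ ln[(T − T_ss)/(T₀ − T_ss)] = −1171.9 · ln(0.24405) = 1652.8 min.

1650 min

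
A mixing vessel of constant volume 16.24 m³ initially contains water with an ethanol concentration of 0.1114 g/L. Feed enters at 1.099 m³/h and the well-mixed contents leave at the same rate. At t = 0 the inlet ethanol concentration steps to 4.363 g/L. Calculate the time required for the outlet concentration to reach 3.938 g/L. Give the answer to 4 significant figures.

34.03 h

Species balance: V dC/dt = Q(C_in − C) ⇒ τ = V/Q = 14.7771 h.
C(t) = C_in + (C₀ − C_in) e^(−t/τ). Set C = 3.938 and solve for t:
e^(−t/τ) = (C − C_in)/(C₀ − C_in) = (3.938 − 4.363)/(0.1114 − 4.363) = 0.0999624
t = −τ ln(…) = 14.7771 × 2.30296 = 34.0310 h.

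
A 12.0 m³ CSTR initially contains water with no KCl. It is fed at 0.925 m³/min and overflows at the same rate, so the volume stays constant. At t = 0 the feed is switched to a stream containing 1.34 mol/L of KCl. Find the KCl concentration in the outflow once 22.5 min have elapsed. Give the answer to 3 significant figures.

1.10 mol/L

Accumulation = in − out for the solute gives V dC/dt = Q(C_in − C).
So dC/dt = (C_in − C)/τ with τ = V/Q = 12.0/0.925 = 12.973 min.
This is linear first-order; C(t) = C_in + (C₀ − C_in) e^(−t/τ).
C(22.5) = 1.34 + (0 − 1.34)·e^(−22.5/12.973) = 1.34 + (-1.3400)·0.17651 = 1.1035 mol/L.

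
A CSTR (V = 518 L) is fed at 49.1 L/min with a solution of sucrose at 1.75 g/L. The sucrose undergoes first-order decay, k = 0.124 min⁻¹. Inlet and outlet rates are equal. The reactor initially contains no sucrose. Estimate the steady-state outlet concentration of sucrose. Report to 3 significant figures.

Species balance: V dC/dt = Q C_in − Q C − k V C.
At steady state: 0 = Q C_in − (Q + kV) C_ss, so C_ss = Q C_in/(Q + kV).
C_ss = 49.1·1.75/(49.1 + 0.124·518) = 85.925/113.33 = 0.75817 g/L.

0.758 g/L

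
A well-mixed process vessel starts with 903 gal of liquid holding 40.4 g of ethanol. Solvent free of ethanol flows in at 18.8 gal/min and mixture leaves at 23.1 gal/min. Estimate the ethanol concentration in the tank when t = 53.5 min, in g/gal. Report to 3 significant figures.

Let m(t) be the amount of ethanol. Volume: V(t) = V₀ + (Q_in − Q_out) t = 903 − 4.3000 t; V(53.5) = 672.95 gal.
No ethanol enters, so dm/dt = −Q_out · (m/V).
Separate: dm/m = −Q_out dt/V(t) ⇒ ln(m/m₀) = −(Q_out/(Q_in−Q_out)) ln(V/V₀).
m = m₀ (V₀/V)^(Q_out/(Q_in−Q_out)) = 40.4 × (903/672.95)^(-5.3721) = 8.3241 g.
C = m/V = 8.3241/672.95 = 0.012370 g/gal.

0.0124 g/gal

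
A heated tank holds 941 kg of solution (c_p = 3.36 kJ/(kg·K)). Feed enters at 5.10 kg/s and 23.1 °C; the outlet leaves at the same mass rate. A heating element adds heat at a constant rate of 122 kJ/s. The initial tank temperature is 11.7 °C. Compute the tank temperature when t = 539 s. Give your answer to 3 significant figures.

M c_p dT/dt = ṁ c_p (T_in − T) + Q̇.
τ = M/ṁ = 184.51 s; T_ss = T_in + Q̇/(ṁ c_p) = 23.1 + 122/(5.10·3.36) = 30.220 °C.
Integrating: T(t) = T_ss + (T₀ − T_ss) e^(−t/τ).
T(539) = 30.220 + (-18.520)·e^(−539/184.51) = 30.220 + (-18.520)·0.053866 = 29.222 °C.

29.2 °C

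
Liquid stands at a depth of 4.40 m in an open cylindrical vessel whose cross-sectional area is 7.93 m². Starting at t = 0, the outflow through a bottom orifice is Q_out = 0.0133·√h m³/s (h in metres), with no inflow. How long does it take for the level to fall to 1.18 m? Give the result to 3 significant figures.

Volume balance on the tank: A dh/dt = −0.0133 √h.
∫ h^(−1/2) dh = −(0.0133/A) ∫ dt, giving 2√h = 2√h₀ − (0.0133/A) t.
t = 2A(√h₀ − √h)/0.0133 = 2·7.93·(√4.40 − √1.18)/0.0133
  = 15.860 × (2.0976 − 1.0863) / 0.0133 = 1206.0 s.

1210 s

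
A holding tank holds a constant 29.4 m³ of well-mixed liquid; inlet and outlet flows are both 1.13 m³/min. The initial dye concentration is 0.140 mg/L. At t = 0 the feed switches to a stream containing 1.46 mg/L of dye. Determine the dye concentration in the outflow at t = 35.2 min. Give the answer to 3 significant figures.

1.12 mg/L

Unsteady species balance (constant V, well mixed): V dC/dt = Q(C_in − C).
Rewrite as dC/dt + C/τ = C_in/τ, τ = V/Q = 26.018 min.
Solution: C(t) = C_in + (C₀ − C_in) e^(−t/τ).
C(35.2) = 1.46 + (0.140 − 1.46)·e^(−35.2/26.018) = 1.46 + (-1.3200)·0.25848 = 1.1188 mg/L.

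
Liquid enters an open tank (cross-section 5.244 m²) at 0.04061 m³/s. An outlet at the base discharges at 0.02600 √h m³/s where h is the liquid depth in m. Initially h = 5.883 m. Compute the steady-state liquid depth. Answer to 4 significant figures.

2.440 m

A dh/dt = Q_in − 0.02600 √h. Steady state requires inflow = outflow:
Q_in = 0.02600 √h_ss ⇒ √h_ss = 0.04061/0.02600 = 1.56192.
h_ss = 1.56192² = 2.43960 m. (Since h₀ = 5.883 m > h_ss, the level will fall toward this value.)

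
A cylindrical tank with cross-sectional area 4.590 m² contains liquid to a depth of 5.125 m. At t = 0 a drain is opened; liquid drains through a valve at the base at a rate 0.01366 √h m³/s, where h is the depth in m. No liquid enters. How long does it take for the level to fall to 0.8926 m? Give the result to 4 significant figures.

886.5 s

Accumulation of liquid (constant cross-section A): A dh/dt = −0.01366 √h.
Separate and integrate: 2(√h − √h₀) = −(0.01366/A) t.
t = 2A(√h₀ − √h)/0.01366 = 2·4.590·(√5.125 − √0.8926)/0.01366
  = 9.18000 × (2.26385 − 0.944775) / 0.01366 = 886.462 s.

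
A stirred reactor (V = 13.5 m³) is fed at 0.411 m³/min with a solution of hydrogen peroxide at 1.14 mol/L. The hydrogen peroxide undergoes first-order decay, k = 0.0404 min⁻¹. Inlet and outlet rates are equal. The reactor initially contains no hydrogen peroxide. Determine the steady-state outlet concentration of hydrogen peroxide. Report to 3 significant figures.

0.490 mol/L

Accumulation = in − out − consumed: V dC/dt = Q C_in − Q C − k V C.
At steady state: 0 = Q C_in − (Q + kV) C_ss, so C_ss = Q C_in/(Q + kV).
C_ss = 0.411·1.14/(0.411 + 0.0404·13.5) = 0.46854/0.95640 = 0.48990 mol/L.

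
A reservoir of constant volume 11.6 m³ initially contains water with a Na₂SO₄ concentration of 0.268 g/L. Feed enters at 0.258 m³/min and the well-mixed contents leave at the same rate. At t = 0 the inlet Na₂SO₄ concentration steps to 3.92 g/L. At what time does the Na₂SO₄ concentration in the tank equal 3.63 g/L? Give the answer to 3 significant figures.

114 min

Species balance: V dC/dt = Q(C_in − C) ⇒ τ = V/Q = 44.961 min.
C(t) = C_in + (C₀ − C_in) e^(−t/τ). Set C = 3.63 and solve for t:
e^(−t/τ) = (C − C_in)/(C₀ − C_in) = (3.63 − 3.92)/(0.268 − 3.92) = 0.079409
t = −τ ln(…) = 44.961 × 2.5331 = 113.89 min.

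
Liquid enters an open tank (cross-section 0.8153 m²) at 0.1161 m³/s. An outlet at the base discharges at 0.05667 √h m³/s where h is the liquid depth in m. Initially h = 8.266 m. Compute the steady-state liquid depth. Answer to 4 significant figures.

Unsteady balance on liquid volume: A dh/dt = Q_in − 0.05667 √h. At steady state dh/dt = 0:
Q_in = 0.05667 √h_ss ⇒ √h_ss = 0.1161/0.05667 = 2.04870.
h_ss = 2.04870² = 4.19718 m. (Since h₀ = 8.266 m > h_ss, the level will fall toward this value.)

4.197 m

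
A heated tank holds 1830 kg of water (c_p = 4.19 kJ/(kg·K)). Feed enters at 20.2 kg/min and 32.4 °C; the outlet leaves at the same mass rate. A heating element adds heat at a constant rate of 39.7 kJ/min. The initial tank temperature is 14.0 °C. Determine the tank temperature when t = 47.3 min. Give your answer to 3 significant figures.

M c_p dT/dt = ṁ c_p (T_in − T) + Q̇.
Rearrange: dT/dt = (T_ss − T)/τ with τ = M/ṁ = 90.594 min and T_ss = T_in + Q̇/(ṁ c_p) = 32.869 °C.
Solution: T(t) = T_ss + (T₀ − T_ss) e^(−t/τ).
T(47.3) = 32.869 + (-18.869)·e^(−47.3/90.594) = 32.869 + (-18.869)·0.59327 = 21.675 °C.

21.7 °C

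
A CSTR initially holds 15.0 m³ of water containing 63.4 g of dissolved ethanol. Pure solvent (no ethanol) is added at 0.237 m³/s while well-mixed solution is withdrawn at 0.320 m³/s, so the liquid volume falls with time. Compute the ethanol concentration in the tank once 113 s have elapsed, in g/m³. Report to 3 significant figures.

0.256 g/m³

Total volume: dV/dt = Q_in − Q_out = -0.083000 m³/s, so V(t) = 15.0 − 0.083000 t and V(113) = 5.6210 m³.
Species balance (pure solvent in): dm/dt = −Q_out · m/V(t).
dm/m = −Q_out dt/(V₀ − 0.083000 t); integrating gives ln(m/m₀) = −(Q_out/(Q_in−Q_out)) ln(V/V₀).
m = m₀ (V₀/V)^(Q_out/(Q_in−Q_out)) = 63.4 × (15.0/5.6210)^(-3.8554) = 1.4408 g.
C = m/V = 1.4408/5.6210 = 0.25633 g/m³.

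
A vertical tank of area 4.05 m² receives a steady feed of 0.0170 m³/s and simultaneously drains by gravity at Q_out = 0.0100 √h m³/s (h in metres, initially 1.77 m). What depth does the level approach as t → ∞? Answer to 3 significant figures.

Volume balance on the tank: A dh/dt = Q_in − 0.0100 √h. At steady state dh/dt = 0:
Q_in = 0.0100 √h_ss ⇒ √h_ss = 0.0170/0.0100 = 1.7000.
h_ss = 1.7000² = 2.8900 m. (Since h₀ = 1.77 m < h_ss, the level will rise toward this value.)

2.89 m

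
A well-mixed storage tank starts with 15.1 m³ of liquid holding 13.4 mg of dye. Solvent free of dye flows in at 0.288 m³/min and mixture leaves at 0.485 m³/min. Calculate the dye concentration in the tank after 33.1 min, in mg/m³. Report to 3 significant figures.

0.388 mg/m³

Total volume: dV/dt = Q_in − Q_out = -0.19700 m³/min, so V(t) = 15.1 − 0.19700 t and V(33.1) = 8.5793 m³.
Species balance (pure solvent in): dm/dt = −Q_out · m/V(t).
dm/m = −Q_out dt/(V₀ − 0.19700 t); integrating gives ln(m/m₀) = −(Q_out/(Q_in−Q_out)) ln(V/V₀).
m = m₀ (V₀/V)^(Q_out/(Q_in−Q_out)) = 13.4 × (15.1/8.5793)^(-2.4619) = 3.3315 mg.
C = m/V = 3.3315/8.5793 = 0.38832 mg/m³.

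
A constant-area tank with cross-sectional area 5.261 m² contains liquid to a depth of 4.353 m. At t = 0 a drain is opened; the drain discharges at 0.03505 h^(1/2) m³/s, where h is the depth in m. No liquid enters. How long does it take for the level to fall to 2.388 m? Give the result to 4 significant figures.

With no inflow, A dh/dt = −0.03505 √h.
∫ h^(−1/2) dh = −(0.03505/A) ∫ dt, giving 2√h = 2√h₀ − (0.03505/A) t.
t = 2A(√h₀ − √h)/0.03505 = 2·5.261·(√4.353 − √2.388)/0.03505
  = 10.5220 × (2.08638 − 1.54532) / 0.03505 = 162.429 s.

162.4 s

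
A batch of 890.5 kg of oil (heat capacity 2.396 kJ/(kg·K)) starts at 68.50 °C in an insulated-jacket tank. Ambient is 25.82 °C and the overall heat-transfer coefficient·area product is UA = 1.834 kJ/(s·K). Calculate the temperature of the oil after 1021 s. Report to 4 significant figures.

43.57 °C

First-law balance (no shaft work): M c_p dT/dt = −UA(T − T_amb).
dT/dt = (T_ss − T)/τ with T_ss = T_amb = 25.8200 °C, τ = M c_p/UA = 890.5·2.396/1.834 = 1163.38 s.
Solution: T(t) = T_ss + (T₀ − T_ss) e^(−t/τ).
T(1021) = 25.8200 + (42.6800)·0.415773 = 43.5652 °C.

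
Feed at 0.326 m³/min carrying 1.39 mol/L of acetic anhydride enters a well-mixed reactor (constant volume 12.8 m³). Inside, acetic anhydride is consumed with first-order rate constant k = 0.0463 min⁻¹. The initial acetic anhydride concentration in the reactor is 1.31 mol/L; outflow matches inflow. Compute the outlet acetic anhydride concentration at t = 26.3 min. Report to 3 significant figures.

Species balance: V dC/dt = Q C_in − Q C − k V C.
dC/dt = (Q/V) C_in − (Q/V + k) C; effective rate a = Q/V + k = 0.025469 + 0.0463 = 0.071769 min⁻¹.
C_ss = Q C_in/(Q + kV) = 0.49327 mol/L; C(t) = C_ss + (C₀ − C_ss) e^(−a t).
C(26.3) = 0.49327 + (0.81673)·e^(−0.071769·26.3) = 0.49327 + (0.81673)·0.15145 = 0.61696 mol/L.

0.617 mol/L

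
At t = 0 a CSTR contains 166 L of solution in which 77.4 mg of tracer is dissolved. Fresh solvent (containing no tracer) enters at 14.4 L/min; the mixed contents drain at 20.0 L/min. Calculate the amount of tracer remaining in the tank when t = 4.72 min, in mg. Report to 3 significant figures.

Let m(t) be the amount of tracer. Volume: V(t) = V₀ + (Q_in − Q_out) t = 166 − 5.6000 t; V(4.72) = 139.57 L.
Species balance (pure solvent in): dm/dt = −Q_out · m/V(t).
Separate: dm/m = −Q_out dt/V(t) ⇒ ln(m/m₀) = −(Q_out/(Q_in−Q_out)) ln(V/V₀).
m = m₀ (V₀/V)^(Q_out/(Q_in−Q_out)) = 77.4 × (166/139.57)^(-3.5714) = 41.661 mg.

41.7 mg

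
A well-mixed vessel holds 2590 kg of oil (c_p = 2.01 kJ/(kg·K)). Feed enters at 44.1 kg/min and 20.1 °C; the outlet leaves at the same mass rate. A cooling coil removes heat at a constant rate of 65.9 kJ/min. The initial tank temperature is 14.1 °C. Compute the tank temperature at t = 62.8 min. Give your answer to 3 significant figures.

M c_p dT/dt = ṁ c_p (T_in − T) − Q̇.
Rearrange: dT/dt = (T_ss − T)/τ with τ = M/ṁ = 58.730 min and T_ss = T_in − Q̇/(ṁ c_p) = 19.357 °C.
Integrating: T(t) = T_ss + (T₀ − T_ss) e^(−t/τ).
T(62.8) = 19.357 + (-5.2566)·e^(−62.8/58.730) = 19.357 + (-5.2566)·0.34325 = 17.552 °C.

17.6 °C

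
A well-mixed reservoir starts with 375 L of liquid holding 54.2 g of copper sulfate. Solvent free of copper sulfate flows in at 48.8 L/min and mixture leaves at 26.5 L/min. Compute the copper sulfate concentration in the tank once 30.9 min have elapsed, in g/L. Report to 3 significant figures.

Total volume: dV/dt = Q_in − Q_out = 22.300 L/min, so V(t) = 375 + 22.300 t and V(30.9) = 1064.1 L.
No copper sulfate enters, so dm/dt = −Q_out · (m/V).
Separate: dm/m = −Q_out dt/V(t) ⇒ ln(m/m₀) = −(Q_out/(Q_in−Q_out)) ln(V/V₀).
m = m₀ (V₀/V)^(Q_out/(Q_in−Q_out)) = 54.2 × (375/1064.1)^(1.1883) = 15.695 g.
C = m/V = 15.695/1064.1 = 0.014750 g/L.

0.0147 g/L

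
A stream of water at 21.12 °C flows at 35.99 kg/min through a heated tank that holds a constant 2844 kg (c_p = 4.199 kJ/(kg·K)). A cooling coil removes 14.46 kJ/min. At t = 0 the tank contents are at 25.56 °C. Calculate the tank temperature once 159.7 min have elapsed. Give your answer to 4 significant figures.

21.63 °C

M c_p dT/dt = ṁ c_p (T_in − T) − Q̇.
τ = M/ṁ = 79.0220 min; T_ss = T_in − Q̇/(ṁ c_p) = 21.12 − 14.46/(35.99·4.199) = 21.0243 °C.
This is linear first-order; T(t) = T_ss + (T₀ − T_ss) e^(−t/τ).
T(159.7) = 21.0243 + (4.53568)·e^(−159.7/79.0220) = 21.0243 + (4.53568)·0.132529 = 21.6254 °C.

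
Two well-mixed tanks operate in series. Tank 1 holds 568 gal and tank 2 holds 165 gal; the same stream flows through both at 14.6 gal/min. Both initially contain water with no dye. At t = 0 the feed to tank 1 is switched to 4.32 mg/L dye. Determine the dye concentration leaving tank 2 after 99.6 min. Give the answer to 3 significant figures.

3.85 mg/L

Species balance on tank i: dCᵢ/dt = (Cᵢ₋₁ − Cᵢ)/τᵢ with τᵢ = Vᵢ/Q.
τ₁ = 568/14.6 = 38.904 min; τ₂ = 165/14.6 = 11.301 min.
Tank 1: C₁ = C_in(1 − e^(−t/τ₁)). Tank 2 (τ₁ ≠ τ₂): C₂ = C_in[1 − (τ₁ e^(−t/τ₁) − τ₂ e^(−t/τ₂))/(τ₁ − τ₂)].
At t = 99.6: e^(−t/τ₁) = 0.077294, e^(−t/τ₂) = 0.00014877.
C₂ = 4.32·[1 − (38.904·0.077294 − 11.301·0.00014877)/(27.603)] = 4.32·0.89112 = 3.8496 mg/L.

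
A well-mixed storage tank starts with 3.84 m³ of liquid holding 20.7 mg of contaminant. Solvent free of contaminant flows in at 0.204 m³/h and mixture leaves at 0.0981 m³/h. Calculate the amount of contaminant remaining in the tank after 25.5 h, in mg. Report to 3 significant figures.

12.6 mg

Total volume: dV/dt = Q_in − Q_out = 0.10590 m³/h, so V(t) = 3.84 + 0.10590 t and V(25.5) = 6.5404 m³.
No contaminant enters, so dm/dt = −Q_out · (m/V).
dm/m = −Q_out dt/(V₀ + 0.10590 t); integrating gives ln(m/m₀) = −(Q_out/(Q_in−Q_out)) ln(V/V₀).
m = m₀ (V₀/V)^(Q_out/(Q_in−Q_out)) = 20.7 × (3.84/6.5404)^(0.92635) = 12.639 mg.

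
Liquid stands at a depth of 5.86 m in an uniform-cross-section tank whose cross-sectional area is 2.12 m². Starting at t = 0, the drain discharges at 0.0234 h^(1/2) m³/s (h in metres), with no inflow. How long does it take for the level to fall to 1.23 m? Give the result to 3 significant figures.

238 s

With no inflow, A dh/dt = −0.0234 √h.
This is separable: 2 d(√h)/dt = −0.0234/A, so √h = √h₀ − (0.0234/(2A)) t.
t = 2A(√h₀ − √h)/0.0234 = 2·2.12·(√5.86 − √1.23)/0.0234
  = 4.2400 × (2.4207 − 1.1091) / 0.0234 = 237.67 s.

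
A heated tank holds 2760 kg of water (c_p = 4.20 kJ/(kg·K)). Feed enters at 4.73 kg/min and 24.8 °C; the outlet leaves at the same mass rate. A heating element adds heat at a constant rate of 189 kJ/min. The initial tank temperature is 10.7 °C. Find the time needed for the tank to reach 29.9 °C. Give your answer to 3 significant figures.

Unsteady energy balance on the tank contents: M c_p dT/dt = ṁ c_p (T_in − T) + 189.
τ = M/ṁ = 583.51 min; T_ss = T_in + Q̇/(ṁ c_p) = 34.314 °C.
T(t) = T_ss + (T₀ − T_ss) e^(−t/τ). Set T = 29.9:
e^(−t/τ) = (29.9 − 34.314)/(10.7 − 34.314) = 0.18691
t = −583.51 · ln(0.18691) = 978.61 min.

979 min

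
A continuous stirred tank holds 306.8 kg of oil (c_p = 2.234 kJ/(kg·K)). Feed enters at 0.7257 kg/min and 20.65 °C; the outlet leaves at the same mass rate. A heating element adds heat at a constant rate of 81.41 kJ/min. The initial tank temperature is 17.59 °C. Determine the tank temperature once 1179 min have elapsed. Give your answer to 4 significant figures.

67.59 °C

Heat balance on the well-mixed liquid: M c_p dT/dt = ṁ c_p (T_in − T) + 81.41.
τ = M/ṁ = 422.764 min; T_ss = T_in + Q̇/(ṁ c_p) = 20.65 + 81.41/(0.7257·2.234) = 70.8655 °C.
Solution: T(t) = T_ss + (T₀ − T_ss) e^(−t/τ).
T(1179) = 70.8655 + (-53.2755)·e^(−1179/422.764) = 70.8655 + (-53.2755)·0.0614957 = 67.5893 °C.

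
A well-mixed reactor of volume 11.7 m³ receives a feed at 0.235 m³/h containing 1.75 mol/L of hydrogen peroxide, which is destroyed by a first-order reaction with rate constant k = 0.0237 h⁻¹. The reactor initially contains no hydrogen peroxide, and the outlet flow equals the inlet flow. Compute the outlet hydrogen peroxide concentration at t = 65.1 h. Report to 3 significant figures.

Species balance: V dC/dt = Q C_in − Q C − k V C.
This is linear with rate a = Q/V + k = 0.043785 h⁻¹.
C_ss = Q C_in/(Q + kV) = 0.80277 mol/L; C(t) = C_ss + (C₀ − C_ss) e^(−a t).
C(65.1) = 0.80277 + (-0.80277)·e^(−0.043785·65.1) = 0.80277 + (-0.80277)·0.057819 = 0.75635 mol/L.

0.756 mol/L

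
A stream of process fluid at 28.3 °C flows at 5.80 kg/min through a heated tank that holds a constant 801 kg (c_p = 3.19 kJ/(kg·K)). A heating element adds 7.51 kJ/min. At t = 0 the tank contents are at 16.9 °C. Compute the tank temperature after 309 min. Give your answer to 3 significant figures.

27.4 °C

M c_p dT/dt = ṁ c_p (T_in − T) + Q̇.
τ = M/ṁ = 138.10 min; T_ss = T_in + Q̇/(ṁ c_p) = 28.3 + 7.51/(5.80·3.19) = 28.706 °C.
Integrating: T(t) = T_ss + (T₀ − T_ss) e^(−t/τ).
T(309) = 28.706 + (-11.806)·e^(−309/138.10) = 28.706 + (-11.806)·0.10673 = 27.446 °C.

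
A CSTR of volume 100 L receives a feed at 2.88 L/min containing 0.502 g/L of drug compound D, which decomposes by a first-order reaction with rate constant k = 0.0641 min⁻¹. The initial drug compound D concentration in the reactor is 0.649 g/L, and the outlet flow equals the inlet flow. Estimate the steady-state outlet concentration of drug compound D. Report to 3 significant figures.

V dC/dt = Q(C_in − C) − k V C.
Steady state (dC/dt = 0): C_ss = Q C_in/(Q + kV) = C_in/(1 + kV/Q).
C_ss = 2.88·0.502/(2.88 + 0.0641·100) = 1.4458/9.2900 = 0.15563 g/L.

0.156 g/L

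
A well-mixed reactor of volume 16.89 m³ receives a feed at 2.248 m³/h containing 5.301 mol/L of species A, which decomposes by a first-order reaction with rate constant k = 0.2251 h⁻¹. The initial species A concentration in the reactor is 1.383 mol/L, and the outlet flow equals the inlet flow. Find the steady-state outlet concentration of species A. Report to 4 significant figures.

V dC/dt = Q(C_in − C) − k V C.
Steady state (dC/dt = 0): C_ss = Q C_in/(Q + kV) = C_in/(1 + kV/Q).
C_ss = 2.248·5.301/(2.248 + 0.2251·16.89) = 11.9166/6.04994 = 1.96971 mol/L.

1.970 mol/L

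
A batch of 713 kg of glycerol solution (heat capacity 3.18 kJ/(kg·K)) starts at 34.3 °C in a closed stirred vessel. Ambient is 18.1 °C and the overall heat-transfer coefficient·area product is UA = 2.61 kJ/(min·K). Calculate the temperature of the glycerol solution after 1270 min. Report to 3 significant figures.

21.9 °C

Lumped-capacitance energy balance: M c_p dT/dt = UA(T_amb − T).
dT/dt = (T_ss − T)/τ with T_ss = T_amb = 18.100 °C, τ = M c_p/UA = 713·3.18/2.61 = 868.71 min.
This is linear first-order; T(t) = T_ss + (T₀ − T_ss) e^(−t/τ).
T(1270) = 18.100 + (16.200)·0.23179 = 21.855 °C.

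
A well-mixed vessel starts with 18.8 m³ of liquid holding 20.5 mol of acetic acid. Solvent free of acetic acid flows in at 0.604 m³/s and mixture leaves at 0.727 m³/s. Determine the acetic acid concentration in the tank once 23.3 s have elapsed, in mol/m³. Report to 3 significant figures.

Total volume: dV/dt = Q_in − Q_out = -0.12300 m³/s, so V(t) = 18.8 − 0.12300 t and V(23.3) = 15.934 m³.
Species balance (pure solvent in): dm/dt = −Q_out · m/V(t).
dm/m = −Q_out dt/(V₀ − 0.12300 t); integrating gives ln(m/m₀) = −(Q_out/(Q_in−Q_out)) ln(V/V₀).
m = m₀ (V₀/V)^(Q_out/(Q_in−Q_out)) = 20.5 × (18.8/15.934)^(-5.9106) = 7.7125 mol.
C = m/V = 7.7125/15.934 = 0.48403 mol/m³.

0.484 mol/m³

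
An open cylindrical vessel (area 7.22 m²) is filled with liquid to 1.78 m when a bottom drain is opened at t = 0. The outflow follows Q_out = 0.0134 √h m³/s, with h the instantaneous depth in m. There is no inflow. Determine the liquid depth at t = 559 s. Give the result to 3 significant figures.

A dh/dt = −Q_out = −0.0134 √h.
∫ h^(−1/2) dh = −(0.0134/A) ∫ dt, giving 2√h = 2√h₀ − (0.0134/A) t.
√h = √1.78 − 0.0134·559/(2·7.22) = 1.3342 − 0.51874 = 0.81543.
h = 0.81543² = 0.66492 m.

0.665 m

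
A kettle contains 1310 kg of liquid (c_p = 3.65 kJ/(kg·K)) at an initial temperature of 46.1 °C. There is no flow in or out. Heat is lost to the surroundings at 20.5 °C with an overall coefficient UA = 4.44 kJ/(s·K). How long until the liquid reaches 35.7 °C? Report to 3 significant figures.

Energy balance: M c_p dT/dt = −UA(T − T_amb).
τ = M c_p/UA = 1076.9 s; T_ss = T_amb = 20.500 °C.
T(t) = T_ss + (T₀ − T_ss)e^(−t/τ); set T = 35.7:
t = −τ ln[(T − T_ss)/(T₀ − T_ss)] = −1076.9 · ln(0.59375) = 561.39 s.

561 s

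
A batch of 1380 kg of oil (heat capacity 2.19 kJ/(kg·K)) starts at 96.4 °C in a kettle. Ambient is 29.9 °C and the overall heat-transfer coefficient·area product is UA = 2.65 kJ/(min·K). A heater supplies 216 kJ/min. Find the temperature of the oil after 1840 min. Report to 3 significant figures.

Heat balance on the well-mixed liquid: M c_p dT/dt = −UA(T − T_amb) + Q̇.
dT/dt = (T_ss − T)/τ with T_ss = T_amb + Q̇/UA = 29.9 + 216/2.65 = 111.41 °C, τ = M c_p/UA = 1380·2.19/2.65 = 1140.5 min.
Solution: T(t) = T_ss + (T₀ − T_ss) e^(−t/τ).
T(1840) = 111.41 + (-15.009)·0.19921 = 108.42 °C.

108 °C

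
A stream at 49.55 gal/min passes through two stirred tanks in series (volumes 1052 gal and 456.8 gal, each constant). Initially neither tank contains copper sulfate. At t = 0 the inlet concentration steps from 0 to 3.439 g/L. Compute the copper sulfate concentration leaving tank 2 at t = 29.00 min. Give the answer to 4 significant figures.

2.002 g/L

Time constants: τᵢ = Vᵢ/Q for each well-mixed tank.
τ₁ = 1052/49.55 = 21.2311 min; τ₂ = 456.8/49.55 = 9.21897 min.
Tank 1: C₁ = C_in(1 − e^(−t/τ₁)). Tank 2 (τ₁ ≠ τ₂): C₂ = C_in[1 − (τ₁ e^(−t/τ₁) − τ₂ e^(−t/τ₂))/(τ₁ − τ₂)].
At t = 29.00: e^(−t/τ₁) = 0.255145, e^(−t/τ₂) = 0.0430373.
C₂ = 3.439·[1 − (21.2311·0.255145 − 9.21897·0.0430373)/(12.0121)] = 3.439·0.582068 = 2.00173 g/L.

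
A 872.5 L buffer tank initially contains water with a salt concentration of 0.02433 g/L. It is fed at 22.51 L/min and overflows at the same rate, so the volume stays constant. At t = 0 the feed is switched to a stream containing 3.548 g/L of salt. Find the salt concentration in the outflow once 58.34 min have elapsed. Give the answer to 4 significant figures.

Accumulation = in − out for the solute gives V dC/dt = Q(C_in − C).
So dC/dt = (C_in − C)/τ with τ = V/Q = 872.5/22.51 = 38.7606 min.
Integrating: C(t) = C_in + (C₀ − C_in) e^(−t/τ).
C(58.34) = 3.548 + (0.02433 − 3.548)·e^(−58.34/38.7606) = 3.548 + (-3.52367)·0.221987 = 2.76579 g/L.

2.766 g/L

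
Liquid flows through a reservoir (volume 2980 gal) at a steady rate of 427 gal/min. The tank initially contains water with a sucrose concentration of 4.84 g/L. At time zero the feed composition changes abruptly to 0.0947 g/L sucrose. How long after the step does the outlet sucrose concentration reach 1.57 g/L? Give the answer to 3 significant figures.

Species balance: V dC/dt = Q(C_in − C) ⇒ τ = V/Q = 6.9789 min.
C(t) = C_in + (C₀ − C_in) e^(−t/τ). Set C = 1.57 and solve for t:
e^(−t/τ) = (C − C_in)/(C₀ − C_in) = (1.57 − 0.0947)/(4.84 − 0.0947) = 0.31090
t = −τ ln(…) = 6.9789 × 1.1683 = 8.1534 min.

8.15 min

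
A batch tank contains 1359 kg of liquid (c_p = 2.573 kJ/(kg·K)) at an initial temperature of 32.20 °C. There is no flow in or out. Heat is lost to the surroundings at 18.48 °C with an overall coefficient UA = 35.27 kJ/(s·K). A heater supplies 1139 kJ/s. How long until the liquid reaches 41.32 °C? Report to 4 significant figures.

M c_p dT/dt = −UA(T − T_amb) + Q̇.
τ = M c_p/UA = 99.1411 s; T_ss = T_amb + Q̇/UA = 18.48 + 1139/35.27 = 50.7737 °C.
T(t) = T_ss + (T₀ − T_ss)e^(−t/τ); set T = 41.32:
t = −τ ln[(T − T_ss)/(T₀ − T_ss)] = −99.1411 · ln(0.508984) = 66.9538 s.

66.95 s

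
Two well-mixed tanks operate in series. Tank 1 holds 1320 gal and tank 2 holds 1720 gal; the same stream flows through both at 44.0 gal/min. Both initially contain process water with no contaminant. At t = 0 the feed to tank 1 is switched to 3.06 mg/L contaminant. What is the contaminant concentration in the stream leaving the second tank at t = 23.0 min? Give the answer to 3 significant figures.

0.445 mg/L

Species balance on tank i: dCᵢ/dt = (Cᵢ₋₁ − Cᵢ)/τᵢ with τᵢ = Vᵢ/Q.
τ₁ = 1320/44.0 = 30.000 min; τ₂ = 1720/44.0 = 39.091 min.
Tank 1: C₁ = C_in(1 − e^(−t/τ₁)). Tank 2 (τ₁ ≠ τ₂): C₂ = C_in[1 − (τ₁ e^(−t/τ₁) − τ₂ e^(−t/τ₂))/(τ₁ − τ₂)].
At t = 23.0: e^(−t/τ₁) = 0.46456, e^(−t/τ₂) = 0.55523.
C₂ = 3.06·[1 − (30.000·0.46456 − 39.091·0.55523)/(-9.0909)] = 3.06·0.14555 = 0.44540 mg/L.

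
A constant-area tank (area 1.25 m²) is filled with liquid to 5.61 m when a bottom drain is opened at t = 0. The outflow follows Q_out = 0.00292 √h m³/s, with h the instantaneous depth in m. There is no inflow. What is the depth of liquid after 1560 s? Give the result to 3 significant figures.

A dh/dt = −Q_out = −0.00292 √h.
Separate and integrate: 2(√h − √h₀) = −(0.00292/A) t.
√h = √5.61 − 0.00292·1560/(2·1.25) = 2.3685 − 1.8221 = 0.54646.
h = 0.54646² = 0.29862 m.

0.299 m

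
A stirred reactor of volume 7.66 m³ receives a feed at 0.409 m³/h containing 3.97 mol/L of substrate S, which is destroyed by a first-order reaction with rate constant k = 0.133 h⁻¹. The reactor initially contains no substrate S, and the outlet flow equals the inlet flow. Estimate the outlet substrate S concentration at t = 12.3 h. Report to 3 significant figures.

Accumulation = in − out − consumed: V dC/dt = Q C_in − Q C − k V C.
This is linear with rate a = Q/V + k = 0.18639 h⁻¹.
C_ss = Q C_in/(Q + kV) = 1.1372 mol/L; C(t) = C_ss + (C₀ − C_ss) e^(−a t).
C(12.3) = 1.1372 + (-1.1372)·e^(−0.18639·12.3) = 1.1372 + (-1.1372)·0.10100 = 1.0224 mol/L.

1.02 mol/L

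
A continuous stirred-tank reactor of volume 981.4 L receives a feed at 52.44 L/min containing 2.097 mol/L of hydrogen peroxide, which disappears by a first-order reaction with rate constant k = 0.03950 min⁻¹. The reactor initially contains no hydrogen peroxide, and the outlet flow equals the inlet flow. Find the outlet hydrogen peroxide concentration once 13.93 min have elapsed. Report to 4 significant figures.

0.8753 mol/L

V dC/dt = Q(C_in − C) − k V C.
This is linear with rate a = Q/V + k = 0.0929339 min⁻¹.
C_ss = Q C_in/(Q + kV) = 1.20570 mol/L; C(t) = C_ss + (C₀ − C_ss) e^(−a t).
C(13.93) = 1.20570 + (-1.20570)·e^(−0.0929339·13.93) = 1.20570 + (-1.20570)·0.274016 = 0.875322 mol/L.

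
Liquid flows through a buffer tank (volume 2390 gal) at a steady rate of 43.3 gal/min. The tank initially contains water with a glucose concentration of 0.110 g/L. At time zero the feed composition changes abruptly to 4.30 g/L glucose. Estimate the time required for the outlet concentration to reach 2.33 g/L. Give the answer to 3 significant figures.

41.7 min

Accumulation = in − out for the solute gives V dC/dt = Q(C_in − C), so τ = V/Q = 55.196 min.
C(t) = C_in + (C₀ − C_in) e^(−t/τ). Set C = 2.33 and solve for t:
e^(−t/τ) = (C − C_in)/(C₀ − C_in) = (2.33 − 4.30)/(0.110 − 4.30) = 0.47017
t = −τ ln(…) = 55.196 × 0.75467 = 41.655 min.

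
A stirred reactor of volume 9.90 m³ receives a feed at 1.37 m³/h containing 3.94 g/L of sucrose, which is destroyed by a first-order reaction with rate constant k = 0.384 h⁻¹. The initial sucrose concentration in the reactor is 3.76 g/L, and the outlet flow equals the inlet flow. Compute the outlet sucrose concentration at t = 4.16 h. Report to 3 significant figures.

1.35 g/L

V dC/dt = Q(C_in − C) − k V C.
This is linear with rate a = Q/V + k = 0.52238 h⁻¹.
C_ss = Q C_in/(Q + kV) = 1.0437 g/L; C(t) = C_ss + (C₀ − C_ss) e^(−a t).
C(4.16) = 1.0437 + (2.7163)·e^(−0.52238·4.16) = 1.0437 + (2.7163)·0.11382 = 1.3529 g/L.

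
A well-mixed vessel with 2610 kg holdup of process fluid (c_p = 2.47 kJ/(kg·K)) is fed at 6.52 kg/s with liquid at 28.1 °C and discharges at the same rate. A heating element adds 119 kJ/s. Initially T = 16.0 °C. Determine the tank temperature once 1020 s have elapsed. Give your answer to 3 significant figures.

Heat balance on the well-mixed liquid: M c_p dT/dt = ṁ c_p (T_in − T) + 119.
τ = M/ṁ = 400.31 s; T_ss = T_in + Q̇/(ṁ c_p) = 28.1 + 119/(6.52·2.47) = 35.489 °C.
This is linear first-order; T(t) = T_ss + (T₀ − T_ss) e^(−t/τ).
T(1020) = 35.489 + (-19.489)·e^(−1020/400.31) = 35.489 + (-19.489)·0.078234 = 33.965 °C.

34.0 °C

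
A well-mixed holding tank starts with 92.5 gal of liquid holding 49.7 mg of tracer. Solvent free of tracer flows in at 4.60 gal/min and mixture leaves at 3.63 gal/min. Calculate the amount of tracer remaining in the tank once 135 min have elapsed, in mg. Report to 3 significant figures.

1.83 mg

Total volume: dV/dt = Q_in − Q_out = 0.97000 gal/min, so V(t) = 92.5 + 0.97000 t and V(135) = 223.45 gal.
No tracer enters, so dm/dt = −Q_out · (m/V).
dm/m = −Q_out dt/(V₀ + 0.97000 t); integrating gives ln(m/m₀) = −(Q_out/(Q_in−Q_out)) ln(V/V₀).
m = m₀ (V₀/V)^(Q_out/(Q_in−Q_out)) = 49.7 × (92.5/223.45)^(3.7423) = 1.8320 mg.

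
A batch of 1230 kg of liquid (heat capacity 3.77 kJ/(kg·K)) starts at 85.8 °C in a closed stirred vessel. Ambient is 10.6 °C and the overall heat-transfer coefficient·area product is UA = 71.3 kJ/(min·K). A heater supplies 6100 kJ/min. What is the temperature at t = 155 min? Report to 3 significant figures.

Heat balance on the well-mixed liquid: M c_p dT/dt = −UA(T − T_amb) + Q̇.
dT/dt = (T_ss − T)/τ with T_ss = T_amb + Q̇/UA = 10.6 + 6100/71.3 = 96.154 °C, τ = M c_p/UA = 1230·3.77/71.3 = 65.036 min.
Solution: T(t) = T_ss + (T₀ − T_ss) e^(−t/τ).
T(155) = 96.154 + (-10.354)·0.092248 = 95.199 °C.

95.2 °C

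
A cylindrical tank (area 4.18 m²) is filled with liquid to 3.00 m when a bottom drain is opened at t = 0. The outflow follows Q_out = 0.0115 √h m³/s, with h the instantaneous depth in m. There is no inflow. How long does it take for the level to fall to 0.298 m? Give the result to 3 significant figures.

Volume balance on the tank: A dh/dt = −0.0115 √h.
This is separable: 2 d(√h)/dt = −0.0115/A, so √h = √h₀ − (0.0115/(2A)) t.
t = 2A(√h₀ − √h)/0.0115 = 2·4.18·(√3.00 − √0.298)/0.0115
  = 8.3600 × (1.7321 − 0.54589) / 0.0115 = 862.28 s.

862 s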